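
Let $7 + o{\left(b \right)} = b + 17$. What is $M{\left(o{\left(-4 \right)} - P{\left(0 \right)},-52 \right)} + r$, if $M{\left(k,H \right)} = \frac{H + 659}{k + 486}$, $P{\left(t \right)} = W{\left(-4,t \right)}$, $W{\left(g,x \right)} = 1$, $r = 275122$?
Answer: $\frac{135085509}{491} \approx 2.7512 \cdot 10^{5}$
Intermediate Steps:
$o{\left(b \right)} = 10 + b$ ($o{\left(b \right)} = -7 + \left(b + 17\right) = -7 + \left(17 + b\right) = 10 + b$)
$P{\left(t \right)} = 1$
$M{\left(k,H \right)} = \frac{659 + H}{486 + k}$
$M{\left(o{\left(-4 \right)} - P{\left(0 \right)},-52 \right)} + r = \frac{659 - 52}{486 + \left(\left(10 - 4\right) - 1\right)} + 275122 = \frac{1}{486 + \left(6 - 1\right)} 607 + 275122 = \frac{1}{486 + 5} \cdot 607 + 275122 = \frac{1}{491} \cdot 607 + 275122 = \frac{607}{491} + 275122 = \frac{135085509}{491}$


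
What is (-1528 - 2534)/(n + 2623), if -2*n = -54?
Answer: -2031/1325 ≈ -1.5328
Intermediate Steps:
n = 27 (n = -½*(-54) = 27)
(-1528 - 2534)/(n + 2623) = (-1528 - 2534)/(27 + 2623) = -4062/2650 = -4062*1/2650 = -2031/1325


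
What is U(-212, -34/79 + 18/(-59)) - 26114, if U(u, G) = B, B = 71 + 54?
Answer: -25989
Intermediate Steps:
B = 125
U(u, G) = 125
U(-212, -34/79 + 18/(-59)) - 26114 = 125 - 26114 = -25989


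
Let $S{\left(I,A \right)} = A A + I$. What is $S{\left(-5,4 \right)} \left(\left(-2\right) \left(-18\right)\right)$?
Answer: $396$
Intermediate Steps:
$S{\left(I,A \right)} = I + A^{2}$ ($S{\left(I,A \right)} = A^{2} + I = I + A^{2}$)
$S{\left(-5,4 \right)} \left(\left(-2\right) \left(-18\right)\right) = \left(-5 + 4^{2}\right) \left(\left(-2\right) \left(-18\right)\right) = \left(-5 + 16\right) 36 = 11 \cdot 36 = 396$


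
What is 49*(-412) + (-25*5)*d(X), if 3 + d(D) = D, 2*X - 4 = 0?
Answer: -20063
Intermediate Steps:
X = 2 (X = 2 + (1/2)*0 = 2 + 0 = 2)
d(D) = -3 + D
49*(-412) + (-25*5)*d(X) = 49*(-412) + (-25*5)*(-3 + 2) = -20188 - 125*(-1) = -20188 + 125 = -20063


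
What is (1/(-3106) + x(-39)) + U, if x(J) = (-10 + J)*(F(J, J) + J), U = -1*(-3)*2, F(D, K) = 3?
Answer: 5497619/3106 ≈ 1770.0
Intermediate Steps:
U = 6 (U = 3*2 = 6)
x(J) = (-10 + J)*(3 + J)
(1/(-3106) + x(-39)) + U = (1/(-3106) + (-30 + (-39)**2 - 7*(-39))) + 6 = (-1/3106 + (-30 + 1521 + 273)) + 6 = (-1/3106 + 1764) + 6 = 5478983/3106 + 6 = 5497619/3106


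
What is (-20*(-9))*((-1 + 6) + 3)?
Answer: 1440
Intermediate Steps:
(-20*(-9))*((-1 + 6) + 3) = 180*(5 + 3) = 180*8 = 1440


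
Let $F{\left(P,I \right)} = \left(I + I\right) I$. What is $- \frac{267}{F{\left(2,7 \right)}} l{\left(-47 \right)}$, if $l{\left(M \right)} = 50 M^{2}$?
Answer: $- \frac{14745075}{49} \approx -3.0092 \cdot 10^{5}$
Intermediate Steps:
$F{\left(P,I \right)} = 2 I^{2}$ ($F{\left(P,I \right)} = 2 I I = 2 I^{2}$)
$- \frac{267}{F{\left(2,7 \right)}} l{\left(-47 \right)} = - \frac{267}{2 \cdot 7^{2}} \cdot 50 \left(-47\right)^{2} = - \frac{267}{2 \cdot 49} \cdot 50 \cdot 2209 = - \frac{267}{98} \cdot 110450 = \left(-267\right) \frac{1}{98} \cdot 110450 = \left(- \frac{267}{98}\right) 110450 = - \frac{14745075}{49}$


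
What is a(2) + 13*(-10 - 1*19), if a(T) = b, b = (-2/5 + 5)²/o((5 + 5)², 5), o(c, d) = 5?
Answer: -46596/125 ≈ -372.77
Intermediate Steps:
b = 529/125 (b = (-2/5 + 5)²/5 = (-2*⅕ + 5)²*(⅕) = (-⅖ + 5)²*(⅕) = (23/5)²*(⅕) = (529/25)*(⅕) = 529/125 ≈ 4.2320)
a(T) = 529/125
a(2) + 13*(-10 - 1*19) = 529/125 + 13*(-10 - 1*19) = 529/125 + 13*(-10 - 19) = 529/125 + 13*(-29) = 529/125 - 377 = -46596/125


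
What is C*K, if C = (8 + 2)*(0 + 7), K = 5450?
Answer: 381500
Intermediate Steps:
C = 70 (C = 10*7 = 70)
C*K = 70*5450 = 381500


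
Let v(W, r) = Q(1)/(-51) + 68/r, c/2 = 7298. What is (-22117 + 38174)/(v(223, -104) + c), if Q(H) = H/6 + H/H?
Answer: 31937373/29030098 ≈ 1.1001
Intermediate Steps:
c = 14596 (c = 2*7298 = 14596)
Q(H) = 1 + H/6 (Q(H) = H*(⅙) + 1 = H/6 + 1 = 1 + H/6)
v(W, r) = -7/306 + 68/r (v(W, r) = (1 + (⅙)*1)/(-51) + 68/r = (1 + ⅙)*(-1/51) + 68/r = (7/6)*(-1/51) + 68/r = -7/306 + 68/r)
(-22117 + 38174)/(v(223, -104) + c) = (-22117 + 38174)/((-7/306 + 68/(-104)) + 14596) = 16057/((-7/306 + 68*(-1/104)) + 14596) = 16057/((-7/306 - 17/26) + 14596) = 16057/(-1346/1989 + 14596) = 16057/(29030098/1989) = 16057*(1989/29030098) = 31937373/29030098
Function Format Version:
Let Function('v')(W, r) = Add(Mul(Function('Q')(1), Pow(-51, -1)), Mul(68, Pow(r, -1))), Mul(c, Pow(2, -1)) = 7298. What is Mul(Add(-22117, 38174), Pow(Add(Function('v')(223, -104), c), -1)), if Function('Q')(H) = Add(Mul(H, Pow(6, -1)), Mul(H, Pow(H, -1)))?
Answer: Rational(31937373, 29030098) ≈ 1.1001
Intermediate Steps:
c = 14596 (c = Mul(2, 7298) = 14596)
Function('Q')(H) = Add(1, Mul(Rational(1, 6), H)) (Function('Q')(H) = Add(Mul(H, Rational(1, 6)), 1) = Add(Mul(Rational(1, 6), H), 1) = Add(1, Mul(Rational(1, 6), H)))
Function('v')(W, r) = Add(Rational(-7, 306), Mul(68, Pow(r, -1))) (Function('v')(W, r) = Add(Mul(Add(1, Mul(Rational(1, 6), 1)), Pow(-51, -1)), Mul(68, Pow(r, -1))) = Add(Mul(Add(1, Rational(1, 6)), Rational(-1, 51)), Mul(68, Pow(r, -1))) = Add(Mul(Rational(7, 6), Rational(-1, 51)), Mul(68, Pow(r, -1))) = Add(Rational(-7, 306), Mul(68, Pow(r, -1))))
Mul(Add(-22117, 38174), Pow(Add(Function('v')(223, -104), c), -1)) = Mul(Add(-22117, 38174), Pow(Add(Add(Rational(-7, 306), Mul(68, Pow(-104, -1))), 14596), -1)) = Mul(16057, Pow(Add(Add(Rational(-7, 306), Mul(68, Rational(-1, 104))), 14596), -1)) = Mul(16057, Pow(Add(Add(Rational(-7, 306), Rational(-17, 26)), 14596), -1)) = Mul(16057, Pow(Add(Rational(-1346, 1989), 14596), -1)) = Mul(16057, Pow(Rational(29030098, 1989), -1)) = Mul(16057, Rational(1989, 29030098)) = Rational(31937373, 29030098)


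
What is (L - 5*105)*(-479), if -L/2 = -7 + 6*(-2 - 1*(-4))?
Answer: 256265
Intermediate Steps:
L = -10 (L = -2*(-7 + 6*(-2 - 1*(-4))) = -2*(-7 + 6*(-2 + 4)) = -2*(-7 + 6*2) = -2*(-7 + 12) = -2*5 = -10)
(L - 5*105)*(-479) = (-10 - 5*105)*(-479) = (-10 - 525)*(-479) = -535*(-479) = 256265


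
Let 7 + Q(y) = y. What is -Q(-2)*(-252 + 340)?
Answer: 792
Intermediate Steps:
Q(y) = -7 + y
-Q(-2)*(-252 + 340) = -(-7 - 2)*(-252 + 340) = -(-9)*88 = -1*(-792) = 792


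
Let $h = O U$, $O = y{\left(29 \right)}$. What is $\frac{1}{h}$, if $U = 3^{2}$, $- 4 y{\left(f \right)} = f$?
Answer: $- \frac{4}{261} \approx -0.015326$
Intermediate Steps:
$y{\left(f \right)} = - \frac{f}{4}$
$O = - \frac{29}{4}$ ($O = \left(- \frac{1}{4}\right) 29 = - \frac{29}{4} \approx -7.25$)
$U = 9$
$h = - \frac{261}{4}$ ($h = \left(- \frac{29}{4}\right) 9 = - \frac{261}{4} \approx -65.25$)
$\frac{1}{h} = \frac{1}{- \frac{261}{4}} = - \frac{4}{261}$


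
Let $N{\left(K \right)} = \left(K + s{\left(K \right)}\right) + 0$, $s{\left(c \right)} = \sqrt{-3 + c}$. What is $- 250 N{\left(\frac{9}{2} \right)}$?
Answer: $-1125 - 125 \sqrt{6} \approx -1431.2$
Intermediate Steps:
$N{\left(K \right)} = K + \sqrt{-3 + K}$ ($N{\left(K \right)} = \left(K + \sqrt{-3 + K}\right) + 0 = K + \sqrt{-3 + K}$)
$- 250 N{\left(\frac{9}{2} \right)} = - 250 \left(\frac{9}{2} + \sqrt{-3 + \frac{9}{2}}\right) = - 250 \left(\frac{9}{2} + \sqrt{\frac{3}{2}}\right) = - 250 \left(\frac{9}{2} + \frac{\sqrt{6}}{2}\right) = -1125 - 125 \sqrt{6}$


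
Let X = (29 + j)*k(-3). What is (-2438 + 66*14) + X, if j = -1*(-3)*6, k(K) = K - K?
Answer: -1514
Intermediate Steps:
k(K) = 0
j = 18 (j = 3*6 = 18)
X = 0 (X = (29 + 18)*0 = 47*0 = 0)
(-2438 + 66*14) + X = (-2438 + 66*14) + 0 = (-2438 + 924) + 0 = -1514 + 0 = -1514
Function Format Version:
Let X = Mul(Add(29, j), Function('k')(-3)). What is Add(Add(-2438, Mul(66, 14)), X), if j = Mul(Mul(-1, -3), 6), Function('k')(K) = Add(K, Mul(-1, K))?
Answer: -1514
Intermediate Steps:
Function('k')(K) = 0
j = 18 (j = Mul(3, 6) = 18)
X = 0 (X = Mul(Add(29, 18), 0) = Mul(47, 0) = 0)
Add(Add(-2438, Mul(66, 14)), X) = Add(Add(-2438, Mul(66, 14)), 0) = Add(Add(-2438, 924), 0) = Add(-1514, 0) = -1514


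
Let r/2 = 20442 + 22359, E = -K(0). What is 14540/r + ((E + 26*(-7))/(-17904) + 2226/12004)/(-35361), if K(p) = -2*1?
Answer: 127890157617503/752958019776468 ≈ 0.16985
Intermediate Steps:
K(p) = -2
E = 2 (E = -1*(-2) = 2)
r = 85602 (r = 2*(20442 + 22359) = 2*42801 = 85602)
14540/r + ((E + 26*(-7))/(-17904) + 2226/12004)/(-35361) = 14540/85602 + ((2 + 26*(-7))/(-17904) + 2226/12004)/(-35361) = 14540*(1/85602) + ((2 - 182)*(-1/17904) + 2226*(1/12004))*(-1/35361) = 7270/42801 + (-180*(-1/17904) + 1113/6002)*(-1/35361) = 7270/42801 + (15/1492 + 1113/6002)*(-1/35361) = 7270/42801 + (875313/4477492)*(-1/35361) = 7270/42801 - 97257/17592066068 = 127890157617503/752958019776468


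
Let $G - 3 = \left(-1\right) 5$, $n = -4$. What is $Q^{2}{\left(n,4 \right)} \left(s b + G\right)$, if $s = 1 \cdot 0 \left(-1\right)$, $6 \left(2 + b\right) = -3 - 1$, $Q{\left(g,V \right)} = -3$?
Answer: $-18$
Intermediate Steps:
$b = - \frac{8}{3}$ ($b = -2 + \frac{-3 - 1}{6} = -2 + \frac{1}{6} \left(-4\right) = -2 - \frac{2}{3} = - \frac{8}{3} \approx -2.6667$)
$G = -2$ ($G = 3 - 5 = -2$)
$s = 0$ ($s = 0 \left(-1\right) = 0$)
$Q^{2}{\left(n,4 \right)} \left(s b + G\right) = \left(-3\right)^{2} \left(0 \left(- \frac{8}{3}\right) - 2\right) = 9 \left(0 - 2\right) = 9 \left(-2\right) = -18$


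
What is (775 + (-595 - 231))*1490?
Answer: -75990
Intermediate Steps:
(775 + (-595 - 231))*1490 = (775 - 826)*1490 = -51*1490 = -75990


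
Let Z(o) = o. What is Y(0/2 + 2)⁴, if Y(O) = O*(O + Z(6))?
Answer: 65536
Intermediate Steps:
Y(O) = O*(6 + O) (Y(O) = O*(O + 6) = O*(6 + O))
Y(0/2 + 2)⁴ = ((0/2 + 2)*(6 + (0/2 + 2)))⁴ = ((0*(½) + 2)*(6 + (0*(½) + 2)))⁴ = ((0 + 2)*(6 + (0 + 2)))⁴ = (2*(6 + 2))⁴ = (2*8)⁴ = 16⁴ = 65536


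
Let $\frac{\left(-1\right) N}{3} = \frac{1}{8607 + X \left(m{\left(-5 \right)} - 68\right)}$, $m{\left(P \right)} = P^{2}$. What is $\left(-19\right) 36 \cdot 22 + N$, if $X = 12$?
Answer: $- \frac{40584457}{2697} \approx -15048.0$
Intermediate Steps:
$N = - \frac{1}{2697}$ ($N = - \frac{3}{8607 + 12 \left(\left(-5\right)^{2} - 68\right)} = - \frac{3}{8607 + 12 \left(25 - 68\right)} = - \frac{3}{8607 + 12 \left(-43\right)} = - \frac{3}{8607 - 516} = - \frac{3}{8091} = \left(-3\right) \frac{1}{8091} = - \frac{1}{2697} \approx -0.00037078$)
$\left(-19\right) 36 \cdot 22 + N = \left(-19\right) 36 \cdot 22 - \frac{1}{2697} = \left(-684\right) 22 - \frac{1}{2697} = -15048 - \frac{1}{2697} = - \frac{40584457}{2697}$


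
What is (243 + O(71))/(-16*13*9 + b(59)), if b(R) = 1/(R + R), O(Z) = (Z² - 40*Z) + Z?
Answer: -59354/44179 ≈ -1.3435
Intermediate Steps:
O(Z) = Z² - 39*Z
b(R) = 1/(2*R)
(243 + O(71))/(-16*13*9 + b(59)) = (243 + 71*(-39 + 71))/(-16*13*9 + (½)/59) = (243 + 71*32)/(-208*9 + (½)*(1/59)) = (243 + 2272)/(-1872 + 1/118) = 2515/(-220895/118) = 2515*(-118/220895) = -59354/44179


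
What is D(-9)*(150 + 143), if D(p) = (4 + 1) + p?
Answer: -1172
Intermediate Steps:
D(p) = 5 + p
D(-9)*(150 + 143) = (5 - 9)*(150 + 143) = -4*293 = -1172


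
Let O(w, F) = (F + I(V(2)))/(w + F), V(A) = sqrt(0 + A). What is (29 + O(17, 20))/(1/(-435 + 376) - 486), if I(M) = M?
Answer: -64487/1060975 - 59*sqrt(2)/1060975 ≈ -0.060860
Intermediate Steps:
V(A) = sqrt(A)
O(w, F) = (F + sqrt(2))/(F + w) (O(w, F) = (F + sqrt(2))/(w + F) = (F + sqrt(2))/(F + w))
(29 + O(17, 20))/(1/(-435 + 376) - 486) = (29 + (20 + sqrt(2))/(20 + 17))/(1/(-435 + 376) - 486) = (29 + (20 + sqrt(2))/37)/(1/(-59) - 486) = (29 + (20 + sqrt(2))/37)/(-1/59 - 486) = (29 + (20/37 + sqrt(2)/37))/(-28675/59) = (1093/37 + sqrt(2)/37)*(-59/28675) = -64487/1060975 - 59*sqrt(2)/1060975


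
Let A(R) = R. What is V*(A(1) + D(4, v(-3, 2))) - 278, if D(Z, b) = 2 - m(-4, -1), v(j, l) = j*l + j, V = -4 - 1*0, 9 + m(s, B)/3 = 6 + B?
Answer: -338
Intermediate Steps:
m(s, B) = -9 + 3*B (m(s, B) = -27 + 3*(6 + B) = -27 + (18 + 3*B) = -9 + 3*B)
V = -4 (V = -4 + 0 = -4)
v(j, l) = j + j*l
D(Z, b) = 14 (D(Z, b) = 2 - (-9 + 3*(-1)) = 2 - (-9 - 3) = 2 - 1*(-12) = 2 + 12 = 14)
V*(A(1) + D(4, v(-3, 2))) - 278 = -4*(1 + 14) - 278 = -4*15 - 278 = -60 - 278 = -338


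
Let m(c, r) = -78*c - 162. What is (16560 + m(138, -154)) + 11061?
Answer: 16695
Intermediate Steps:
m(c, r) = -162 - 78*c
(16560 + m(138, -154)) + 11061 = (16560 + (-162 - 78*138)) + 11061 = (16560 + (-162 - 10764)) + 11061 = (16560 - 10926) + 11061 = 5634 + 11061 = 16695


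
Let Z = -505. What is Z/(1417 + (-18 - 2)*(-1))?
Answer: -505/1437 ≈ -0.35143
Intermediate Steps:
Z/(1417 + (-18 - 2)*(-1)) = -505/(1417 + (-18 - 2)*(-1)) = -505/(1417 - 20*(-1)) = -505/(1417 + 20) = -505/1437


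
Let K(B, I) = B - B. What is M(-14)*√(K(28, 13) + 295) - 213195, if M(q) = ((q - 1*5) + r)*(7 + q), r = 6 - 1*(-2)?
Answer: -213195 + 77*√295 ≈ -2.1187e+5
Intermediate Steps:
r = 8 (r = 6 + 2 = 8)
K(B, I) = 0
M(q) = (3 + q)*(7 + q) (M(q) = ((q - 1*5) + 8)*(7 + q) = ((q - 5) + 8)*(7 + q) = ((-5 + q) + 8)*(7 + q) = (3 + q)*(7 + q))
M(-14)*√(K(28, 13) + 295) - 213195 = (21 + (-14)² + 10*(-14))*√(0 + 295) - 213195 = (21 + 196 - 140)*√295 - 213195 = 77*√295 - 213195 = -213195 + 77*√295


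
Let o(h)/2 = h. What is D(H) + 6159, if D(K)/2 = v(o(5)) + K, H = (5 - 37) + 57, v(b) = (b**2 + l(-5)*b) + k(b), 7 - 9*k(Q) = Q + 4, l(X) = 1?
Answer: 57847/9 ≈ 6427.4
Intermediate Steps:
o(h) = 2*h
k(Q) = 1/3 - Q/9 (k(Q) = 7/9 - (Q + 4)/9 = 7/9 - (4 + Q)/9 = 7/9 + (-4/9 - Q/9) = 1/3 - Q/9)
v(b) = 1/3 + b**2 + 8*b/9 (v(b) = (b**2 + 1*b) + (1/3 - b/9) = (b**2 + b) + (1/3 - b/9) = (b + b**2) + (1/3 - b/9) = 1/3 + b**2 + 8*b/9)
H = 25 (H = -32 + 57 = 25)
D(K) = 1966/9 + 2*K (D(K) = 2*((1/3 + (2*5)**2 + 8*(2*5)/9) + K) = 2*((1/3 + 10**2 + (8/9)*10) + K) = 2*((1/3 + 100 + 80/9) + K) = 2*(983/9 + K) = 1966/9 + 2*K)
D(H) + 6159 = (1966/9 + 2*25) + 6159 = (1966/9 + 50) + 6159 = 2416/9 + 6159 = 57847/9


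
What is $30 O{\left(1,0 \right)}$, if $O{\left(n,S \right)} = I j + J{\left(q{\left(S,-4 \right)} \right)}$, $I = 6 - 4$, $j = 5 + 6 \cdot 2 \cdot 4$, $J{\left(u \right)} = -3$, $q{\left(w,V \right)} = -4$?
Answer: $3090$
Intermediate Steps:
$j = 53$ ($j = 5 + 12 \cdot 4 = 5 + 48 = 53$)
$I = 2$ ($I = 6 - 4 = 2$)
$O{\left(n,S \right)} = 103$ ($O{\left(n,S \right)} = 2 \cdot 53 - 3 = 106 - 3 = 103$)
$30 O{\left(1,0 \right)} = 30 \cdot 103 = 3090$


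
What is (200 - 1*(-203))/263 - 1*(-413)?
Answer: 109022/263 ≈ 414.53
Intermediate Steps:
(200 - 1*(-203))/263 - 1*(-413) = (200 + 203)*(1/263) + 413 = 403*(1/263) + 413 = 403/263 + 413 = 109022/263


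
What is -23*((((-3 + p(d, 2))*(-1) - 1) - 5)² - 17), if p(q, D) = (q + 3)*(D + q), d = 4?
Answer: -46184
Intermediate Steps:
p(q, D) = (3 + q)*(D + q)
-23*((((-3 + p(d, 2))*(-1) - 1) - 5)² - 17) = -23*((((-3 + (4² + 3*2 + 3*4 + 2*4))*(-1) - 1) - 5)² - 17) = -23*((((-3 + (16 + 6 + 12 + 8))*(-1) - 1) - 5)² - 17) = -23*((((-3 + 42)*(-1) - 1) - 5)² - 17) = -23*(((39*(-1) - 1) - 5)² - 17) = -23*(((-39 - 1) - 5)² - 17) = -23*((-40 - 5)² - 17) = -23*((-45)² - 17) = -23*(2025 - 17) = -23*2008 = -46184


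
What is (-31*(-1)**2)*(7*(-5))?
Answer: 1085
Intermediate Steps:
(-31*(-1)**2)*(7*(-5)) = -31*1*(-35) = -31*(-35) = 1085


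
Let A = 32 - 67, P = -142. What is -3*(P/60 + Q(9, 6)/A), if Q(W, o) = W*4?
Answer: 713/70 ≈ 10.186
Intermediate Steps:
A = -35
Q(W, o) = 4*W
-3*(P/60 + Q(9, 6)/A) = -3*(-142/60 + (4*9)/(-35)) = -3*(-142*1/60 + 36*(-1/35)) = -3*(-71/30 - 36/35) = -3*(-713/210) = 713/70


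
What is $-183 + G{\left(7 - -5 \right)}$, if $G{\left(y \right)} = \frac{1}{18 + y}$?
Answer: $- \frac{5489}{30} \approx -182.97$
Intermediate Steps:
$-183 + G{\left(7 - -5 \right)} = -183 + \frac{1}{18 + \left(7 - -5\right)} = -183 + \frac{1}{18 + \left(7 + 5\right)} = -183 + \frac{1}{18 + 12} = -183 + \frac{1}{30} = - \frac{5489}{30}$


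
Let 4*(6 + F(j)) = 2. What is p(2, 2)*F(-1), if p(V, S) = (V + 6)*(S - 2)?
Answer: 0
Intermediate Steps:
p(V, S) = (-2 + S)*(6 + V) (p(V, S) = (6 + V)*(-2 + S) = (-2 + S)*(6 + V))
F(j) = -11/2 (F(j) = -6 + (1/4)*2 = -6 + 1/2 = -11/2)
p(2, 2)*F(-1) = (-12 - 2*2 + 6*2 + 2*2)*(-11/2) = (-12 - 4 + 12 + 4)*(-11/2) = 0*(-11/2) = 0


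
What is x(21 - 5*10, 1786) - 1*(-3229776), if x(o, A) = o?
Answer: 3229747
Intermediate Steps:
x(21 - 5*10, 1786) - 1*(-3229776) = (21 - 5*10) - 1*(-3229776) = (21 - 50) + 3229776 = -29 + 3229776 = 3229747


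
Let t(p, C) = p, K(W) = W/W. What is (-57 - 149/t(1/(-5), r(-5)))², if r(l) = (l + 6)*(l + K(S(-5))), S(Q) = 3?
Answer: 473344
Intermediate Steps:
K(W) = 1
r(l) = (1 + l)*(6 + l) (r(l) = (l + 6)*(l + 1) = (6 + l)*(1 + l) = (1 + l)*(6 + l))
(-57 - 149/t(1/(-5), r(-5)))² = (-57 - 149/(1/(-5)))² = (-57 - 149/(1*(-⅕)))² = (-57 - 149/(-⅕))² = (-57 - 149*(-5))² = (-57 + 745)² = 688² = 473344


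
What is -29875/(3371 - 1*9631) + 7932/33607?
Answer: 210732689/42075964 ≈ 5.0084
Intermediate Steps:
-29875/(3371 - 1*9631) + 7932/33607 = -29875/(3371 - 9631) + 7932*(1/33607) = -29875/(-6260) + 7932/33607 = -29875*(-1/6260) + 7932/33607 = 5975/1252 + 7932/33607 = 210732689/42075964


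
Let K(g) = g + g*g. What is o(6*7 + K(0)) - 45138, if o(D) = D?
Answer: -45096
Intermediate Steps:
K(g) = g + g²
o(6*7 + K(0)) - 45138 = (6*7 + 0*(1 + 0)) - 45138 = (42 + 0*1) - 45138 = (42 + 0) - 45138 = 42 - 45138 = -45096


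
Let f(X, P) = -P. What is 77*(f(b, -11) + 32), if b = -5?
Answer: 3311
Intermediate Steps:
77*(f(b, -11) + 32) = 77*(-1*(-11) + 32) = 77*(11 + 32) = 77*43 = 3311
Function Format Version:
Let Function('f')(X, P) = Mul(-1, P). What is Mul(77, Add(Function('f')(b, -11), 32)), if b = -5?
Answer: 3311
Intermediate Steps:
Mul(77, Add(Function('f')(b, -11), 32)) = Mul(77, Add(Mul(-1, -11), 32)) = Mul(77, Add(11, 32)) = Mul(77, 43) = 3311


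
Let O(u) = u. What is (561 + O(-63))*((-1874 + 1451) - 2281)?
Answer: -1346592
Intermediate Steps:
(561 + O(-63))*((-1874 + 1451) - 2281) = (561 - 63)*((-1874 + 1451) - 2281) = 498*(-423 - 2281) = 498*(-2704) = -1346592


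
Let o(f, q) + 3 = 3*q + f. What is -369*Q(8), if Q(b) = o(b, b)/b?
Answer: -10701/8 ≈ -1337.6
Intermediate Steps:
o(f, q) = -3 + f + 3*q (o(f, q) = -3 + (3*q + f) = -3 + (f + 3*q) = -3 + f + 3*q)
Q(b) = (-3 + 4*b)/b (Q(b) = (-3 + b + 3*b)/b = (-3 + 4*b)/b)
-369*Q(8) = -369*(4 - 3/8) = -369*29/8 = -10701/8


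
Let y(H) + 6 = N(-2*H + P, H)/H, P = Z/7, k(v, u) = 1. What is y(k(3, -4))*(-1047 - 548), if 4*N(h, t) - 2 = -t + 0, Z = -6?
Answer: 36685/4 ≈ 9171.3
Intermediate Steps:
P = -6/7 ≈ -0.85714
N(h, t) = ½ - t/4 (N(h, t) = ½ + (-t + 0)/4 = ½ + (-t)/4 = ½ - t/4)
y(H) = -6 + (½ - H/4)/H
y(k(3, -4))*(-1047 - 548) = ((¼)*(2 - 25*1)/1)*(-1047 - 548) = ((¼)*1*(2 - 25))*(-1595) = ((¼)*1*(-23))*(-1595) = -23/4*(-1595) = 36685/4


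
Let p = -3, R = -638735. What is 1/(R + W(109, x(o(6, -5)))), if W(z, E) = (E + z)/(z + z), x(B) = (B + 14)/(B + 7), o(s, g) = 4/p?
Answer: -3706/2367150019 ≈ -1.5656e-6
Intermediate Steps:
o(s, g) = -4/3 (o(s, g) = 4/(-3) = 4*(-⅓) = -4/3)
x(B) = (14 + B)/(7 + B)
W(z, E) = (E + z)/(2*z) (W(z, E) = (E + z)/((2*z)) = (E + z)*(1/(2*z)) = (E + z)/(2*z))
1/(R + W(109, x(o(6, -5)))) = 1/(-638735 + (½)*((14 - 4/3)/(7 - 4/3) + 109)/109) = 1/(-638735 + (½)*(1/109)*((38/3)/(17/3) + 109)) = 1/(-638735 + (½)*(1/109)*((3/17)*(38/3) + 109)) = 1/(-638735 + (½)*(1/109)*(38/17 + 109)) = 1/(-638735 + (½)*(1/109)*(1891/17)) = 1/(-638735 + 1891/3706) = 1/(-2367150019/3706) = -3706/2367150019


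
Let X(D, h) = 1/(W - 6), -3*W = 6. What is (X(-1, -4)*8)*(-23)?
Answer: 23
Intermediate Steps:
W = -2 (W = -1/3*6 = -2)
X(D, h) = -1/8 (X(D, h) = 1/(-2 - 6) = 1/(-8) = -1/8)
(X(-1, -4)*8)*(-23) = -1/8*8*(-23) = -1*(-23) = 23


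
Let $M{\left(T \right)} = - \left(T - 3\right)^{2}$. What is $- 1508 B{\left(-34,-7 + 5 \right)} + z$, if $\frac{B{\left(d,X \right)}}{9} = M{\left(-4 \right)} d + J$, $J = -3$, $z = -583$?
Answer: $-22570819$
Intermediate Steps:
$M{\left(T \right)} = - \left(-3 + T\right)^{2}$
$B{\left(d,X \right)} = -27 - 441 d$ ($B{\left(d,X \right)} = 9 \left(- \left(-3 - 4\right)^{2} d - 3\right) = 9 \left(- \left(-7\right)^{2} d - 3\right) = 9 \left(\left(-1\right) 49 d - 3\right) = 9 \left(- 49 d - 3\right) = 9 \left(-3 - 49 d\right) = -27 - 441 d$)
$- 1508 B{\left(-34,-7 + 5 \right)} + z = - 1508 \left(-27 - -14994\right) - 583 = - 1508 \left(-27 + 14994\right) - 583 = \left(-1508\right) 14967 - 583 = -22570236 - 583 = -22570819$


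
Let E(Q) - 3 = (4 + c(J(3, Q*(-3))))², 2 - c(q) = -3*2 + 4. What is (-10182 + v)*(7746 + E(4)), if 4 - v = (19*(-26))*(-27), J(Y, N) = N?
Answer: -183730508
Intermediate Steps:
v = -13334 (v = 4 - 19*(-26)*(-27) = 4 - (-494)*(-27) = 4 - 1*13338 = 4 - 13338 = -13334)
c(q) = 4 (c(q) = 2 - (-3*2 + 4) = 2 - (-6 + 4) = 2 - 1*(-2) = 2 + 2 = 4)
E(Q) = 67 (E(Q) = 3 + (4 + 4)² = 3 + 8² = 3 + 64 = 67)
(-10182 + v)*(7746 + E(4)) = (-10182 - 13334)*(7746 + 67) = -23516*7813 = -183730508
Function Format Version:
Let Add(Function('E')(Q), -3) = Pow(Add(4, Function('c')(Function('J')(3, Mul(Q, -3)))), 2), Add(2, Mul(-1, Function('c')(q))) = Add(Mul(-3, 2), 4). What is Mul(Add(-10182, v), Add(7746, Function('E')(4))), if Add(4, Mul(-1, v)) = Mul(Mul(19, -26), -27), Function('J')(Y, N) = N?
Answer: -183730508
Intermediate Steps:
v = -13334 (v = Add(4, Mul(-1, Mul(Mul(19, -26), -27))) = Add(4, Mul(-1, Mul(-494, -27))) = Add(4, Mul(-1, 13338)) = Add(4, -13338) = -13334)
Function('c')(q) = 4 (Function('c')(q) = Add(2, Mul(-1, Add(Mul(-3, 2), 4))) = Add(2, Mul(-1, Add(-6, 4))) = Add(2, Mul(-1, -2)) = Add(2, 2) = 4)
Function('E')(Q) = 67 (Function('E')(Q) = Add(3, Pow(Add(4, 4), 2)) = Add(3, Pow(8, 2)) = Add(3, 64) = 67)
Mul(Add(-10182, v), Add(7746, Function('E')(4))) = Mul(Add(-10182, -13334), Add(7746, 67)) = Mul(-23516, 7813) = -183730508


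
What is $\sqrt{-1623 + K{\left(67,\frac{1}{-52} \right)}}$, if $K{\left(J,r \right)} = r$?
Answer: $\frac{i \sqrt{1097161}}{26} \approx 40.287 i$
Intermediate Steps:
$\sqrt{-1623 + K{\left(67,\frac{1}{-52} \right)}} = \sqrt{-1623 + \frac{1}{-52}} = \sqrt{-1623 - \frac{1}{52}} = \sqrt{- \frac{84397}{52}} = \frac{i \sqrt{1097161}}{26}$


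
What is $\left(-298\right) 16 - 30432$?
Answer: $-35200$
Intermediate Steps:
$\left(-298\right) 16 - 30432 = -4768 - 30432 = -35200$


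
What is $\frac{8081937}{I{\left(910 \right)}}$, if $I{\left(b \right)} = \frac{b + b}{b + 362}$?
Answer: $\frac{2570055966}{455} \approx 5.6485 \cdot 10^{6}$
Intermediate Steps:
$I{\left(b \right)} = \frac{2 b}{362 + b}$
$\frac{8081937}{I{\left(910 \right)}} = \frac{8081937}{2 \cdot 910 \frac{1}{362 + 910}} = \frac{8081937}{2 \cdot 910 \cdot \frac{1}{1272}} = \frac{8081937}{\frac{455}{318}} = 8081937 \cdot \frac{318}{455} = \frac{2570055966}{455}$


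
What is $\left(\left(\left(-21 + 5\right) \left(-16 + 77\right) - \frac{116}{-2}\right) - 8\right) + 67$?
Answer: $-859$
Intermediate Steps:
$\left(\left(\left(-21 + 5\right) \left(-16 + 77\right) - \frac{116}{-2}\right) - 8\right) + 67 = \left(\left(\left(-16\right) 61 - -58\right) - 8\right) + 67 = \left(\left(-976 + 58\right) - 8\right) + 67 = \left(-918 - 8\right) + 67 = -926 + 67 = -859$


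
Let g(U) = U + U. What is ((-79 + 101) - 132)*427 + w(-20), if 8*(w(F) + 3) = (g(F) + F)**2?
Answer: -46523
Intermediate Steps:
g(U) = 2*U
w(F) = -3 + 9*F**2/8 (w(F) = -3 + (2*F + F)**2/8 = -3 + (3*F)**2/8 = -3 + (9*F**2)/8 = -3 + 9*F**2/8)
((-79 + 101) - 132)*427 + w(-20) = ((-79 + 101) - 132)*427 + (-3 + (9/8)*(-20)**2) = (22 - 132)*427 + (-3 + (9/8)*400) = -110*427 + (-3 + 450) = -46970 + 447 = -46523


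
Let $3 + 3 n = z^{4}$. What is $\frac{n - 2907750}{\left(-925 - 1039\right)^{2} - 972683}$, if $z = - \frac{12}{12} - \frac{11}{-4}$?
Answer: $- \frac{2233150367}{2215382784} \approx -1.008$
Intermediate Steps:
$z = \frac{7}{4}$ ($z = \left(-12\right) \frac{1}{12} - - \frac{11}{4} = -1 + \frac{11}{4} = \frac{7}{4} \approx 1.75$)
$n = \frac{1633}{768}$ ($n = -1 + \frac{\left(\frac{7}{4}\right)^{4}}{3} = -1 + \frac{1}{3} \cdot \frac{2401}{256} = -1 + \frac{2401}{768} = \frac{1633}{768} \approx 2.1263$)
$\frac{n - 2907750}{\left(-925 - 1039\right)^{2} - 972683} = \frac{\frac{1633}{768} - 2907750}{\left(-925 - 1039\right)^{2} - 972683} = - \frac{2233150367}{768 \left(\left(-1964\right)^{2} - 972683\right)} = - \frac{2233150367}{768 \left(3857296 - 972683\right)} = - \frac{2233150367}{768 \cdot 2884613} = \left(- \frac{2233150367}{768}\right) \frac{1}{2884613} = - \frac{2233150367}{2215382784}$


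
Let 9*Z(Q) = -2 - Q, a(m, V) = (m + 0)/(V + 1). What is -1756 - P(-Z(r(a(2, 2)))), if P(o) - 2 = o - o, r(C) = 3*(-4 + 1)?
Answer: -1758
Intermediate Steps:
a(m, V) = m/(1 + V)
r(C) = -9 (r(C) = 3*(-3) = -9)
Z(Q) = -2/9 - Q/9 (Z(Q) = (-2 - Q)/9 = -2/9 - Q/9)
P(o) = 2 (P(o) = 2 + (o - o) = 2 + 0 = 2)
-1756 - P(-Z(r(a(2, 2)))) = -1756 - 1*2 = -1756 - 2 = -1758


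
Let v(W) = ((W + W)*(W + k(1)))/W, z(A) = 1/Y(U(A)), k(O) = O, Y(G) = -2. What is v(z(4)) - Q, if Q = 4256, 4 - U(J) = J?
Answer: -4255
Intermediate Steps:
U(J) = 4 - J
z(A) = -½ (z(A) = 1/(-2) = -½)
v(W) = 2 + 2*W (v(W) = ((W + W)*(W + 1))/W = ((2*W)*(1 + W))/W = (2*W*(1 + W))/W = 2 + 2*W)
v(z(4)) - Q = (2 + 2*(-½)) - 1*4256 = (2 - 1) - 4256 = 1 - 4256 = -4255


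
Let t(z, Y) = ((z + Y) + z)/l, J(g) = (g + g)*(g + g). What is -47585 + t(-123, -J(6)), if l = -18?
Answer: -142690/3 ≈ -47563.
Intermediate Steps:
J(g) = 4*g**2 (J(g) = (2*g)*(2*g) = 4*g**2)
t(z, Y) = -z/9 - Y/18 (t(z, Y) = ((z + Y) + z)/(-18) = ((Y + z) + z)*(-1/18) = (Y + 2*z)*(-1/18) = -z/9 - Y/18)
-47585 + t(-123, -J(6)) = -47585 + (-1/9*(-123) - (-1)*4*6**2/18) = -47585 + (41/3 - (-1)*4*36/18) = -47585 + (41/3 - (-1)*144/18) = -47585 + (41/3 - 1/18*(-144)) = -47585 + (41/3 + 8) = -47585 + 65/3 = -142690/3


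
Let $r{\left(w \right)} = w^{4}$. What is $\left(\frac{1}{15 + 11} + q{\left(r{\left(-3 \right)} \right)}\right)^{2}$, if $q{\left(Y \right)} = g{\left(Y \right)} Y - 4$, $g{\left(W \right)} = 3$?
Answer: $\frac{38626225}{676} \approx 57139.0$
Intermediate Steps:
$q{\left(Y \right)} = -4 + 3 Y$ ($q{\left(Y \right)} = 3 Y - 4 = -4 + 3 Y$)
$\left(\frac{1}{15 + 11} + q{\left(r{\left(-3 \right)} \right)}\right)^{2} = \left(\frac{1}{15 + 11} - \left(4 - 3 \left(-3\right)^{4}\right)\right)^{2} = \left(\frac{1}{26} + \left(-4 + 3 \cdot 81\right)\right)^{2} = \left(\frac{1}{26} + \left(-4 + 243\right)\right)^{2} = \left(\frac{1}{26} + 239\right)^{2} = \left(\frac{6215}{26}\right)^{2} = \frac{38626225}{676}$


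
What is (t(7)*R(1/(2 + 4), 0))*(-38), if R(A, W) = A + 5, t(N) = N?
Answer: -4123/3 ≈ -1374.3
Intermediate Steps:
R(A, W) = 5 + A
(t(7)*R(1/(2 + 4), 0))*(-38) = (7*(5 + 1/(2 + 4)))*(-38) = (7*(5 + 1/6))*(-38) = (7*(5 + ⅙))*(-38) = (7*(31/6))*(-38) = (217/6)*(-38) = -4123/3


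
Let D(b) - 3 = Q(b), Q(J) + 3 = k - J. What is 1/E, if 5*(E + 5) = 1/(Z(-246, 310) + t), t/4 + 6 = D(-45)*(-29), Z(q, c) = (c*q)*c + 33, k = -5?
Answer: -118226155/591130776 ≈ -0.20000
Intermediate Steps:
Z(q, c) = 33 + q*c**2 (Z(q, c) = q*c**2 + 33 = 33 + q*c**2)
Q(J) = -8 - J (Q(J) = -3 + (-5 - J) = -8 - J)
D(b) = -5 - b (D(b) = 3 + (-8 - b) = -5 - b)
t = -4664 (t = -24 + 4*((-5 - 1*(-45))*(-29)) = -24 + 4*((-5 + 45)*(-29)) = -24 + 4*(40*(-29)) = -24 + 4*(-1160) = -24 - 4640 = -4664)
E = -591130776/118226155 (E = -5 + 1/(5*((33 - 246*310**2) - 4664)) = -5 + 1/(5*((33 - 246*96100) - 4664)) = -5 + 1/(5*((33 - 23640600) - 4664)) = -5 + 1/(5*(-23640567 - 4664)) = -5 + (1/5)/(-23645231) = -5 + (1/5)*(-1/23645231) = -5 - 1/118226155 = -591130776/118226155 ≈ -5.0000)
1/E = 1/(-591130776/118226155) = -118226155/591130776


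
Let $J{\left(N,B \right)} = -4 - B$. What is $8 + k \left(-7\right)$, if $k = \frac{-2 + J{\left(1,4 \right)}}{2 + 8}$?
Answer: $15$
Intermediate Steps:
$k = -1$ ($k = \frac{-2 - 8}{2 + 8} = \frac{-2 - 8}{10} = \left(-2 - 8\right) \frac{1}{10} = \left(-10\right) \frac{1}{10} = -1$)
$8 + k \left(-7\right) = 8 - -7 = 8 + 7 = 15$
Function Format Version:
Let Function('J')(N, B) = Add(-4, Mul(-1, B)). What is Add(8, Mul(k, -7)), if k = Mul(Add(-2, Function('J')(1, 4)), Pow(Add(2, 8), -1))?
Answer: 15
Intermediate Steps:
k = -1 (k = Mul(Add(-2, Add(-4, Mul(-1, 4))), Pow(Add(2, 8), -1)) = Mul(Add(-2, Add(-4, -4)), Pow(10, -1)) = Mul(Add(-2, -8), Rational(1, 10)) = Mul(-10, Rational(1, 10)) = -1)
Add(8, Mul(k, -7)) = Add(8, Mul(-1, -7)) = Add(8, 7) = 15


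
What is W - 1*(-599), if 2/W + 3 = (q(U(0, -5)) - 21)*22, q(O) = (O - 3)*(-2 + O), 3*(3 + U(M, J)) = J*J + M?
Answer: 1584337/2645 ≈ 598.99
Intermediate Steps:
U(M, J) = -3 + M/3 + J**2/3 (U(M, J) = -3 + (J*J + M)/3 = -3 + (J**2 + M)/3 = -3 + (M + J**2)/3 = -3 + (M/3 + J**2/3) = -3 + M/3 + J**2/3)
q(O) = (-3 + O)*(-2 + O)
W = -18/2645 (W = 2/(-3 + ((6 + (-3 + (1/3)*0 + (1/3)*(-5)**2)**2 - 5*(-3 + (1/3)*0 + (1/3)*(-5)**2)) - 21)*22) = 2/(-3 + ((6 + (-3 + 0 + (1/3)*25)**2 - 5*(-3 + 0 + (1/3)*25)) - 21)*22) = 2/(-3 + ((6 + (-3 + 0 + 25/3)**2 - 5*(-3 + 0 + 25/3)) - 21)*22) = 2/(-3 + ((6 + (16/3)**2 - 5*16/3) - 21)*22) = 2/(-3 + ((6 + 256/9 - 80/3) - 21)*22) = 2/(-3 + (70/9 - 21)*22) = 2/(-3 - 119/9*22) = 2/(-3 - 2618/9) = 2/(-2645/9) = 2*(-9/2645) = -18/2645 ≈ -0.0068053)
W - 1*(-599) = -18/2645 - 1*(-599) = -18/2645 + 599 = 1584337/2645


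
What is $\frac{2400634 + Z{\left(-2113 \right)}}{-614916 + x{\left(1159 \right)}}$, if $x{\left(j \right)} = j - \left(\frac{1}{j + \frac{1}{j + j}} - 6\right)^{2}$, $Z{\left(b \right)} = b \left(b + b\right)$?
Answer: $- \frac{81776884561908280668}{4430125020103038133} \approx -18.459$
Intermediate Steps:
$Z{\left(b \right)} = 2 b^{2}$ ($Z{\left(b \right)} = b 2 b = 2 b^{2}$)
$x{\left(j \right)} = j - \left(-6 + \frac{1}{j + \frac{1}{2 j}}\right)^{2}$ ($x{\left(j \right)} = j - \left(\frac{1}{j + \frac{1}{2 j}} - 6\right)^{2} = j - \left(-6 + \frac{1}{j + \frac{1}{2 j}}\right)^{2}$)
$\frac{2400634 + Z{\left(-2113 \right)}}{-614916 + x{\left(1159 \right)}} = \frac{2400634 + 2 \left(-2113\right)^{2}}{-614916 + \left(1159 - \frac{4 \left(3 - 1159 + 6 \cdot 1159^{2}\right)^{2}}{\left(1 + 2 \cdot 1159^{2}\right)^{2}}\right)} = \frac{2400634 + 2 \cdot 4464769}{-614916 + \left(1159 - \frac{4 \left(3 - 1159 + 6 \cdot 1343281\right)^{2}}{\left(1 + 2 \cdot 1343281\right)^{2}}\right)} = \frac{2400634 + 8929538}{-614916 + \left(1159 - \frac{4 \left(3 - 1159 + 8059686\right)^{2}}{\left(1 + 2686562\right)^{2}}\right)} = \frac{11330172}{-614916 + \left(1159 - \frac{4 \cdot 8058530^{2}}{7217620752969}\right)} = \frac{11330172}{-614916 + \left(1159 - \frac{4}{7217620752969} \cdot 64939905760900\right)} = \frac{11330172}{-614916 + \left(1159 - \frac{259759623043600}{7217620752969}\right)} = \frac{11330172}{-614916 + \frac{8105462829647471}{7217620752969}} = \frac{11330172}{- \frac{4430125020103038133}{7217620752969}} = 11330172 \left(- \frac{7217620752969}{4430125020103038133}\right) = - \frac{81776884561908280668}{4430125020103038133}$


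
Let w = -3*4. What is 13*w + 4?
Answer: -152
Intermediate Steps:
w = -12
13*w + 4 = 13*(-12) + 4 = -156 + 4 = -152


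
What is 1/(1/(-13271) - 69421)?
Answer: -13271/921286092 ≈ -1.4405e-5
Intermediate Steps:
1/(1/(-13271) - 69421) = 1/(-1/13271 - 69421) = 1/(-921286092/13271) = -13271/921286092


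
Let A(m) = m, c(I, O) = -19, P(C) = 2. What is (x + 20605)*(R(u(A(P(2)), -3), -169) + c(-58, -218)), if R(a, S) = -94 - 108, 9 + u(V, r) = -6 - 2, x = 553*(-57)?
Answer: 2412436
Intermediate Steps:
x = -31521
u(V, r) = -17 (u(V, r) = -9 + (-6 - 2) = -9 - 8 = -17)
R(a, S) = -202
(x + 20605)*(R(u(A(P(2)), -3), -169) + c(-58, -218)) = (-31521 + 20605)*(-202 - 19) = -10916*(-221) = 2412436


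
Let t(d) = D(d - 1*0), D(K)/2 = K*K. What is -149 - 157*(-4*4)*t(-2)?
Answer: 19947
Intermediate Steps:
D(K) = 2*K² (D(K) = 2*(K*K) = 2*K²)
t(d) = 2*d² (t(d) = 2*(d - 1*0)² = 2*(d + 0)² = 2*d²)
-149 - 157*(-4*4)*t(-2) = -149 - 157*(-4*4)*2*(-2)² = -149 - (-2512)*2*4 = -149 - (-2512)*8 = -149 - 157*(-128) = -149 + 20096 = 19947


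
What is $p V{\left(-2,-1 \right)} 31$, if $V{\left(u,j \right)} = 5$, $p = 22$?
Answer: $3410$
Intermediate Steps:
$p V{\left(-2,-1 \right)} 31 = 22 \cdot 5 \cdot 31 = 110 \cdot 31 = 3410$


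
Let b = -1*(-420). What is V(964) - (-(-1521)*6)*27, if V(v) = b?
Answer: -245982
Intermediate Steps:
b = 420
V(v) = 420
V(964) - (-(-1521)*6)*27 = 420 - (-(-1521)*6)*27 = 420 - (-117*(-78))*27 = 420 - 9126*27 = 420 - 1*246402 = 420 - 246402 = -245982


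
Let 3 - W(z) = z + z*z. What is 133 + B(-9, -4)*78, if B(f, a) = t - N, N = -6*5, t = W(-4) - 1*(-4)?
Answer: 2083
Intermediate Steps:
W(z) = 3 - z - z**2 (W(z) = 3 - (z + z*z) = 3 - (z + z**2) = 3 + (-z - z**2) = 3 - z - z**2)
t = -5 (t = (3 - 1*(-4) - 1*(-4)**2) - 1*(-4) = (3 + 4 - 1*16) + 4 = (3 + 4 - 16) + 4 = -9 + 4 = -5)
N = -30 (N = -1*30 = -30)
B(f, a) = 25 (B(f, a) = -5 - 1*(-30) = -5 + 30 = 25)
133 + B(-9, -4)*78 = 133 + 25*78 = 133 + 1950 = 2083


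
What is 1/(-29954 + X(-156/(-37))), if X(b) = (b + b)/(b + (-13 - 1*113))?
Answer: -751/22495506 ≈ -3.3384e-5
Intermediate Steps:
X(b) = 2*b/(-126 + b) (X(b) = (2*b)/(b + (-13 - 113)) = (2*b)/(b - 126) = (2*b)/(-126 + b) = 2*b/(-126 + b))
1/(-29954 + X(-156/(-37))) = 1/(-29954 + 2*(-156/(-37))/(-126 - 156/(-37))) = 1/(-29954 + 2*(-156*(-1/37))/(-126 - 156*(-1/37))) = 1/(-29954 + 2*(156/37)/(-126 + 156/37)) = 1/(-29954 + 2*(156/37)/(-4506/37)) = 1/(-29954 + 2*(156/37)*(-37/4506)) = 1/(-29954 - 52/751) = 1/(-22495506/751) = -751/22495506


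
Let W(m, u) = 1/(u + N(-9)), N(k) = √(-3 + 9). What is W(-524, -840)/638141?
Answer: -20/10720677637 - √6/450268460754 ≈ -1.8710e-9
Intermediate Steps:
N(k) = √6
W(m, u) = 1/(u + √6)
W(-524, -840)/638141 = 1/(-840 + √6*638141) = (1/638141)/(-840 + √6) = 1/(638141*(-840 + √6))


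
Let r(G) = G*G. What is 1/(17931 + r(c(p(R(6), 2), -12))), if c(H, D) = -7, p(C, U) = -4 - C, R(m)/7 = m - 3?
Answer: 1/17980 ≈ 5.5617e-5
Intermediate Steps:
R(m) = -21 + 7*m (R(m) = 7*(m - 3) = 7*(-3 + m) = -21 + 7*m)
r(G) = G**2
1/(17931 + r(c(p(R(6), 2), -12))) = 1/(17931 + (-7)**2) = 1/(17931 + 49) = 1/17980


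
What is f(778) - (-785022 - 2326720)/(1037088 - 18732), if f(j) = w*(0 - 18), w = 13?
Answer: -117591781/509178 ≈ -230.94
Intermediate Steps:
f(j) = -234 (f(j) = 13*(0 - 18) = 13*(-18) = -234)
f(778) - (-785022 - 2326720)/(1037088 - 18732) = -234 - (-785022 - 2326720)/(1037088 - 18732) = -234 - (-3111742)/1018356 = -234 - 1*(-1555871/509178) = -234 + 1555871/509178 = -117591781/509178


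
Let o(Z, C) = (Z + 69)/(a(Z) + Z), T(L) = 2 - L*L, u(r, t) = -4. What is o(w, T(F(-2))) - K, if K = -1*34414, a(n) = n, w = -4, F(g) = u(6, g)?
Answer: 275247/8 ≈ 34406.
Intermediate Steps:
F(g) = -4
K = -34414
T(L) = 2 - L²
o(Z, C) = (69 + Z)/(2*Z) (o(Z, C) = (Z + 69)/(Z + Z) = (69 + Z)/((2*Z)) = (69 + Z)*(1/(2*Z)) = (69 + Z)/(2*Z))
o(w, T(F(-2))) - K = (½)*(69 - 4)/(-4) - 1*(-34414) = (½)*(-¼)*65 + 34414 = -65/8 + 34414 = 275247/8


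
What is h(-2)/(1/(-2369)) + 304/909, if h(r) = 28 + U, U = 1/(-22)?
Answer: -1324347227/19998 ≈ -66224.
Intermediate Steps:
U = -1/22 ≈ -0.045455
h(r) = 615/22 (h(r) = 28 - 1/22 = 615/22)
h(-2)/(1/(-2369)) + 304/909 = 615/(22*(1/(-2369))) + 304/909 = 615/(22*(-1/2369)) + 304*(1/909) = (615/22)*(-2369) + 304/909 = -1456935/22 + 304/909 = -1324347227/19998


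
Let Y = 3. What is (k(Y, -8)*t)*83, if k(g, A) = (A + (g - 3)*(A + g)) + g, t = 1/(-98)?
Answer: 415/98 ≈ 4.2347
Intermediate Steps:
t = -1/98 ≈ -0.010204
k(g, A) = A + g + (-3 + g)*(A + g) (k(g, A) = (A + (-3 + g)*(A + g)) + g = A + g + (-3 + g)*(A + g))
(k(Y, -8)*t)*83 = ((3² - 2*(-8) - 2*3 - 8*3)*(-1/98))*83 = ((9 + 16 - 6 - 24)*(-1/98))*83 = -5*(-1/98)*83 = (5/98)*83 = 415/98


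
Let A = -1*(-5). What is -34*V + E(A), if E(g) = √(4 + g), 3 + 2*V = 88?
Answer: -1442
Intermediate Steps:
V = 85/2 (V = -3/2 + (½)*88 = -3/2 + 44 = 85/2 ≈ 42.500)
A = 5
-34*V + E(A) = -34*85/2 + √(4 + 5) = -1445 + √9 = -1445 + 3 = -1442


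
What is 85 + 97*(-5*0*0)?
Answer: 85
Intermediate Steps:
85 + 97*(-5*0*0) = 85 + 97*(0*0) = 85 + 97*0 = 85 + 0 = 85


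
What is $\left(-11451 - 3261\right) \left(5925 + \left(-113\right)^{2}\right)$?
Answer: $-275026128$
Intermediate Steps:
$\left(-11451 - 3261\right) \left(5925 + \left(-113\right)^{2}\right) = - 14712 \left(5925 + 12769\right) = \left(-14712\right) 18694 = -275026128$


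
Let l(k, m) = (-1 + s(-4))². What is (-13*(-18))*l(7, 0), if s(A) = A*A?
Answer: 52650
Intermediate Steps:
s(A) = A²
l(k, m) = 225 (l(k, m) = (-1 + (-4)²)² = (-1 + 16)² = 15² = 225)
(-13*(-18))*l(7, 0) = -13*(-18)*225 = 234*225 = 52650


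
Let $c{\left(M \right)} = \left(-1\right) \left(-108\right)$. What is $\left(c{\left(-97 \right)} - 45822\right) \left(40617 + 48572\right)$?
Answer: $-4077185946$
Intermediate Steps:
$c{\left(M \right)} = 108$
$\left(c{\left(-97 \right)} - 45822\right) \left(40617 + 48572\right) = \left(108 - 45822\right) \left(40617 + 48572\right) = \left(-45714\right) 89189 = -4077185946$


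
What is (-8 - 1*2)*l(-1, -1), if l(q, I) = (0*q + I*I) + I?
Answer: 0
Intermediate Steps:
l(q, I) = I + I² (l(q, I) = (0 + I²) + I = I² + I = I + I²)
(-8 - 1*2)*l(-1, -1) = (-8 - 1*2)*(-(1 - 1)) = (-8 - 2)*(-1*0) = -10*0 = 0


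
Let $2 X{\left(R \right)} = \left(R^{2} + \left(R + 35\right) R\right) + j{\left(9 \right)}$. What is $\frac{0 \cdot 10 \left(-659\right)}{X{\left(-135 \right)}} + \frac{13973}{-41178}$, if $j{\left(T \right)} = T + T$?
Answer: $- \frac{13973}{41178} \approx -0.33933$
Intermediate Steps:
$j{\left(T \right)} = 2 T$
$X{\left(R \right)} = 9 + \frac{R^{2}}{2} + \frac{R \left(35 + R\right)}{2}$ ($X{\left(R \right)} = \frac{\left(R^{2} + \left(R + 35\right) R\right) + 2 \cdot 9}{2} = \frac{\left(R^{2} + \left(35 + R\right) R\right) + 18}{2} = \frac{\left(R^{2} + R \left(35 + R\right)\right) + 18}{2} = \frac{18 + R^{2} + R \left(35 + R\right)}{2} = 9 + \frac{R^{2}}{2} + \frac{R \left(35 + R\right)}{2}$)
$\frac{0 \cdot 10 \left(-659\right)}{X{\left(-135 \right)}} + \frac{13973}{-41178} = \frac{0 \cdot 10 \left(-659\right)}{9 + \left(-135\right)^{2} + \frac{35}{2} \left(-135\right)} + \frac{13973}{-41178} = \frac{0 \left(-659\right)}{9 + 18225 - \frac{4725}{2}} + 13973 \left(- \frac{1}{41178}\right) = \frac{0}{\frac{31743}{2}} - \frac{13973}{41178} = 0 \cdot \frac{2}{31743} - \frac{13973}{41178} = 0 - \frac{13973}{41178} = - \frac{13973}{41178}$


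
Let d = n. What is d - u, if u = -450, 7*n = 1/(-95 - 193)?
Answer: 907199/2016 ≈ 450.00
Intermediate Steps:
n = -1/2016 (n = 1/(7*(-95 - 193)) = (⅐)/(-288) = (⅐)*(-1/288) = -1/2016 ≈ -0.00049603)
d = -1/2016 ≈ -0.00049603
d - u = -1/2016 - 1*(-450) = -1/2016 + 450 = 907199/2016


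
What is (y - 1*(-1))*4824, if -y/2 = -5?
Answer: 53064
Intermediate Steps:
y = 10 (y = -2*(-5) = 10)
(y - 1*(-1))*4824 = (10 - 1*(-1))*4824 = (10 + 1)*4824 = 11*4824 = 53064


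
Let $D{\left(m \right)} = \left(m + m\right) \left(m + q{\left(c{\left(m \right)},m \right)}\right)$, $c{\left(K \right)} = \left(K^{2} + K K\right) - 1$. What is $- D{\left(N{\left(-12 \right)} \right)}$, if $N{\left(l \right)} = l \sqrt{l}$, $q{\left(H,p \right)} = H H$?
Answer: $3456 + 573640752 i \sqrt{3} \approx 3456.0 + 9.9357 \cdot 10^{8} i$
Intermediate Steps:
$c{\left(K \right)} = -1 + 2 K^{2}$ ($c{\left(K \right)} = \left(K^{2} + K^{2}\right) - 1 = 2 K^{2} - 1 = -1 + 2 K^{2}$)
$q{\left(H,p \right)} = H^{2}$
$N{\left(l \right)} = l^{\frac{3}{2}}$
$D{\left(m \right)} = 2 m \left(m + \left(-1 + 2 m^{2}\right)^{2}\right)$ ($D{\left(m \right)} = \left(m + m\right) \left(m + \left(-1 + 2 m^{2}\right)^{2}\right) = 2 m \left(m + \left(-1 + 2 m^{2}\right)^{2}\right)$)
$- D{\left(N{\left(-12 \right)} \right)} = - 2 \left(-12\right)^{\frac{3}{2}} \left(\left(-12\right)^{\frac{3}{2}} + \left(-1 + 2 \left(\left(-12\right)^{\frac{3}{2}}\right)^{2}\right)^{2}\right) = - 2 \left(- 24 i \sqrt{3}\right) \left(- 24 i \sqrt{3} + \left(-1 + 2 \left(- 24 i \sqrt{3}\right)^{2}\right)^{2}\right) = - 2 \left(- 24 i \sqrt{3}\right) \left(- 24 i \sqrt{3} + \left(-1 + 2 \left(-1728\right)\right)^{2}\right) = - 2 \left(- 24 i \sqrt{3}\right) \left(- 24 i \sqrt{3} + \left(-1 - 3456\right)^{2}\right) = - 2 \left(- 24 i \sqrt{3}\right) \left(- 24 i \sqrt{3} + \left(-3457\right)^{2}\right) = - 2 \left(- 24 i \sqrt{3}\right) \left(- 24 i \sqrt{3} + 11950849\right) = - 2 \left(- 24 i \sqrt{3}\right) \left(11950849 - 24 i \sqrt{3}\right) = - \left(-48\right) i \sqrt{3} \left(11950849 - 24 i \sqrt{3}\right) = 48 i \sqrt{3} \left(11950849 - 24 i \sqrt{3}\right)$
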